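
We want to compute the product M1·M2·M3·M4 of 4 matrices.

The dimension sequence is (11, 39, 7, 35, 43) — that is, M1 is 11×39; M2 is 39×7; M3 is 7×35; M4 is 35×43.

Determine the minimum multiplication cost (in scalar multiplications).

Adjacent pairs: M1M2 = 11·39·7 = 3003; M2M3 = 39·7·35 = 9555; M3M4 = 7·35·43 = 10535.
Length 3: M1..M3: k=1: 0+9555+11·39·35=24570; k=2: 3003+0+11·7·35=5698 → min 5698 | M2..M4: k=2: 0+10535+39·7·43=22274; k=3: 9555+0+39·35·43=68250 → min 22274.
Length 4: M1..M4: k=1: 0+22274+11·39·43=40721; k=2: 3003+10535+11·7·43=16849; k=3: 5698+0+11·35·43=22253 → min 16849.
Optimal order: ((M1·M2)·(M3·M4)) with cost 16849.

16849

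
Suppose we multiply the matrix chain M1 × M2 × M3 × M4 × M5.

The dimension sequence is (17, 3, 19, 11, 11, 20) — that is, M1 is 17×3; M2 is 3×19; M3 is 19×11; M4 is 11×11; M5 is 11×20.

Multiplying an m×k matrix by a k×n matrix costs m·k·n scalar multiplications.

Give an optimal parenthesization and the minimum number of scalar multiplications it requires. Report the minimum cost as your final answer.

Adjacent pairs: M1M2 = 17·3·19 = 969; M2M3 = 3·19·11 = 627; M3M4 = 19·11·11 = 2299; M4M5 = 11·11·20 = 2420.
Length 3: M1..M3: k=1: 0+627+17·3·11=1188; k=2: 969+0+17·19·11=4522 → min 1188 | M2..M4: k=2: 0+2299+3·19·11=2926; k=3: 627+0+3·11·11=990 → min 990 | M3..M5: k=3: 0+2420+19·11·20=6600; k=4: 2299+0+19·11·20=6479 → min 6479.
Length 4: M1..M4: k=1: 0+990+17·3·11=1551; k=2: 969+2299+17·19·11=6821; k=3: 1188+0+17·11·11=3245 → min 1551 | M2..M5: k=2: 0+6479+3·19·20=7619; k=3: 627+2420+3·11·20=3707; k=4: 990+0+3·11·20=1650 → min 1650.
Length 5: M1..M5: k=1: 0+1650+17·3·20=2670; k=2: 969+6479+17·19·20=13908; k=3: 1188+2420+17·11·20=7348; k=4: 1551+0+17·11·20=5291 → min 2670.
Optimal parenthesization: (M1 × (((M2 × M3) × M4) × M5)) with cost 2670.

2670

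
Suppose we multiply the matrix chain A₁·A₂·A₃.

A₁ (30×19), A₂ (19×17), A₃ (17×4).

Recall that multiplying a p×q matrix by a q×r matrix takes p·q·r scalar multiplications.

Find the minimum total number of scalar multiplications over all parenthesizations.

3572

Order (A₁·(A₂·A₃)): (A₂·A₃): 19×17 by 17×4 → 19×4, cost 19·17·4 = 1292; (A₁·(A₂·A₃)): 30×19 by 19×4 → 30×4, cost 30·19·4 = 2280; cumulative 3572. Total 3572.
Order ((A₁·A₂)·A₃): (A₁·A₂): 30×19 by 19×17 → 30×17, cost 30·19·17 = 9690; ((A₁·A₂)·A₃): 30×17 by 17×4 → 30×4, cost 30·17·4 = 2040; cumulative 11730. Total 11730.
Minimum: 3572.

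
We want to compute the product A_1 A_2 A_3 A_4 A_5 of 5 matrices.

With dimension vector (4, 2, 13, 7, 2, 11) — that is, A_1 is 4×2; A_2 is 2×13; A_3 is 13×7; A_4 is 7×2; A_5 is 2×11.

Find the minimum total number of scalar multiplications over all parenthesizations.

314

Adjacent pairs: A_1A_2 = 4·2·13 = 104; A_2A_3 = 2·13·7 = 182; A_3A_4 = 13·7·2 = 182; A_4A_5 = 7·2·11 = 154.
Length 3: A_1..A_3: k=1: 0+182+4·2·7=238; k=2: 104+0+4·13·7=468 → min 238 | A_2..A_4: k=2: 0+182+2·13·2=234; k=3: 182+0+2·7·2=210 → min 210 | A_3..A_5: k=3: 0+154+13·7·11=1155; k=4: 182+0+13·2·11=468 → min 468.
Length 4: A_1..A_4: k=1: 0+210+4·2·2=226; k=2: 104+182+4·13·2=390; k=3: 238+0+4·7·2=294 → min 226 | A_2..A_5: k=2: 0+468+2·13·11=754; k=3: 182+154+2·7·11=490; k=4: 210+0+2·2·11=254 → min 254.
Length 5: A_1..A_5: k=1: 0+254+4·2·11=342; k=2: 104+468+4·13·11=1144; k=3: 238+154+4·7·11=700; k=4: 226+0+4·2·11=314 → min 314.
Optimal order: ((A_1 ((A_2 A_3) A_4)) A_5) with cost 314.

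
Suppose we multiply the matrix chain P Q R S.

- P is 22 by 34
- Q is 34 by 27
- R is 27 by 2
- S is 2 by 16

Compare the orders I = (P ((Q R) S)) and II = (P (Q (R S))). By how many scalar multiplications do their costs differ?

12628

Order I = (P ((Q R) S)): (Q R): 34×27 by 27×2 → 34×2, cost 34·27·2 = 1836; ((Q R) S): 34×2 by 2×16 → 34×16, cost 34·2·16 = 1088; cumulative 2924; (P ((Q R) S)): 22×34 by 34×16 → 22×16, cost 22·34·16 = 11968; cumulative 14892. Total 14892.
Order II = (P (Q (R S))): (R S): 27×2 by 2×16 → 27×16, cost 27·2·16 = 864; (Q (R S)): 34×27 by 27×16 → 34×16, cost 34·27·16 = 14688; cumulative 15552; (P (Q (R S))): 22×34 by 34×16 → 22×16, cost 22·34·16 = 11968; cumulative 27520. Total 27520.
Difference: |14892 − 27520| = 12628.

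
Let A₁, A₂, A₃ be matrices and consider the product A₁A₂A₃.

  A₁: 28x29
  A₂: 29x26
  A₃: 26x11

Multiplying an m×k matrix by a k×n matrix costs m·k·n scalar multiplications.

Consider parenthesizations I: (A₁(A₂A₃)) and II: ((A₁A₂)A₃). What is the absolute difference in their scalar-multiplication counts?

11894

Order I = (A₁(A₂A₃)): (A₂A₃): 29×26 by 26×11 → 29×11, cost 29·26·11 = 8294; (A₁(A₂A₃)): 28×29 by 29×11 → 28×11, cost 28·29·11 = 8932; cumulative 17226. Total 17226.
Order II = ((A₁A₂)A₃): (A₁A₂): 28×29 by 29×26 → 28×26, cost 28·29·26 = 21112; ((A₁A₂)A₃): 28×26 by 26×11 → 28×11, cost 28·26·11 = 8008; cumulative 29120. Total 29120.
Difference: |17226 − 29120| = 11894.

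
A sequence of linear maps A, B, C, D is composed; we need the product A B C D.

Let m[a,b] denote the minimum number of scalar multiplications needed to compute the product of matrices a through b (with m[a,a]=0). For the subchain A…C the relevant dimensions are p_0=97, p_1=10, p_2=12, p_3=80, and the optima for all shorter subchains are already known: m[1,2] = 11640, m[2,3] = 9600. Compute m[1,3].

m[1,3] = min over k∈[1,2] of m[1,k]+m[k+1,3]+p_{0}·p_k·p_{3}.
k=1: 0 + 9600 + 97·10·80 = 87200; k=2: 11640 + 0 + 97·12·80 = 104760.
Minimum: 87200 at k=1.

87200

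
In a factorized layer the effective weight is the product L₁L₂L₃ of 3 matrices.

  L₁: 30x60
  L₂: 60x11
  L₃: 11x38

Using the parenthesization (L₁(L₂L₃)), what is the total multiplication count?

(L₂L₃): 60×11 by 11×38 → 60×38, cost 60·11·38 = 25080
(L₁(L₂L₃)): 30×60 by 60×38 → 30×38, cost 30·60·38 = 68400; cumulative 93480
Total: 93480 scalar multiplications.

93480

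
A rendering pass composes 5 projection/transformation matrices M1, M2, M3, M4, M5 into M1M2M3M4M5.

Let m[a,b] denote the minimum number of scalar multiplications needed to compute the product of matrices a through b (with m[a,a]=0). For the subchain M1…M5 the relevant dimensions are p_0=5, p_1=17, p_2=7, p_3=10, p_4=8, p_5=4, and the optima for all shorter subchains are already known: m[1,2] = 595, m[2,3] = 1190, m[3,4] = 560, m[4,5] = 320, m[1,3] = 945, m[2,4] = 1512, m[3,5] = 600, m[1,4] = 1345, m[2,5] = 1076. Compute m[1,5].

m[1,5] = min over k∈[1,4] of m[1,k]+m[k+1,5]+p_{0}·p_k·p_{5}.
k=1: 0 + 1076 + 5·17·4 = 1416; k=2: 595 + 600 + 5·7·4 = 1335; k=3: 945 + 320 + 5·10·4 = 1465; k=4: 1345 + 0 + 5·8·4 = 1505.
Minimum: 1335 at k=2.

1335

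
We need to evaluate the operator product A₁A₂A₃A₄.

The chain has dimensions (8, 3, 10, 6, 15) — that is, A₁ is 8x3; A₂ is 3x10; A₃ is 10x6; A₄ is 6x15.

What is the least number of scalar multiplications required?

Adjacent pairs: A₁A₂ = 8·3·10 = 240; A₂A₃ = 3·10·6 = 180; A₃A₄ = 10·6·15 = 900.
Length 3: A₁..A₃: k=1: 0+180+8·3·6=324; k=2: 240+0+8·10·6=720 → min 324 | A₂..A₄: k=2: 0+900+3·10·15=1350; k=3: 180+0+3·6·15=450 → min 450.
Length 4: A₁..A₄: k=1: 0+450+8·3·15=810; k=2: 240+900+8·10·15=2340; k=3: 324+0+8·6·15=1044 → min 810.
Optimal order: (A₁((A₂A₃)A₄)) with cost 810.

810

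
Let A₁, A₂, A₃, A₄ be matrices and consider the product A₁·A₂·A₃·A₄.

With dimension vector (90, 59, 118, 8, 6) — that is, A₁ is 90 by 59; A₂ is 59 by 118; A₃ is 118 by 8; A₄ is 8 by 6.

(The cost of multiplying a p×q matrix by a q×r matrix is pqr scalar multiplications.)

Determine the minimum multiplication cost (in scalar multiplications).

79296

Adjacent pairs: A₁A₂ = 90·59·118 = 626580; A₂A₃ = 59·118·8 = 55696; A₃A₄ = 118·8·6 = 5664.
Length 3: A₁..A₃: k=1: 0+55696+90·59·8=98176; k=2: 626580+0+90·118·8=711540 → min 98176 | A₂..A₄: k=2: 0+5664+59·118·6=47436; k=3: 55696+0+59·8·6=58528 → min 47436.
Length 4: A₁..A₄: k=1: 0+47436+90·59·6=79296; k=2: 626580+5664+90·118·6=695964; k=3: 98176+0+90·8·6=102496 → min 79296.
Optimal order: (A₁·(A₂·(A₃·A₄))) with cost 79296.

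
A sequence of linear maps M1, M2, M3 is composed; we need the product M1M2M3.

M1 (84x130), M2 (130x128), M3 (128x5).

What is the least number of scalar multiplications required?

Order (M1(M2M3)): (M2M3): 130×128 by 128×5 → 130×5, cost 130·128·5 = 83200; (M1(M2M3)): 84×130 by 130×5 → 84×5, cost 84·130·5 = 54600; cumulative 137800. Total 137800.
Order ((M1M2)M3): (M1M2): 84×130 by 130×128 → 84×128, cost 84·130·128 = 1397760; ((M1M2)M3): 84×128 by 128×5 → 84×5, cost 84·128·5 = 53760; cumulative 1451520. Total 1451520.
Minimum: 137800.

137800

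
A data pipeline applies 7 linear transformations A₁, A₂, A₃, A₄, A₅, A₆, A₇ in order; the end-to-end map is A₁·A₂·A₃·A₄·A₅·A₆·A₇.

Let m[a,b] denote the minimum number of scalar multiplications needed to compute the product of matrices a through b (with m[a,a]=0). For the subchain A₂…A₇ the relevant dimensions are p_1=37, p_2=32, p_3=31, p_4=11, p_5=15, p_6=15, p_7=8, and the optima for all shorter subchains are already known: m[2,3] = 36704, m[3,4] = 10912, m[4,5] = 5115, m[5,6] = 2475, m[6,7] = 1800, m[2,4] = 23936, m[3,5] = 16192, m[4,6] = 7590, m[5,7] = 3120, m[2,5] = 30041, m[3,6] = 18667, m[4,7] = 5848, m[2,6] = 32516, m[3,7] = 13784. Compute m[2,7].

23256

m[2,7] = min over k∈[2,6] of m[2,k]+m[k+1,7]+p_{1}·p_k·p_{7}.
k=2: 0 + 13784 + 37·32·8 = 23256; k=3: 36704 + 5848 + 37·31·8 = 51728; k=4: 23936 + 3120 + 37·11·8 = 30312; k=5: 30041 + 1800 + 37·15·8 = 36281; k=6: 32516 + 0 + 37·15·8 = 36956.
Minimum: 23256 at k=2.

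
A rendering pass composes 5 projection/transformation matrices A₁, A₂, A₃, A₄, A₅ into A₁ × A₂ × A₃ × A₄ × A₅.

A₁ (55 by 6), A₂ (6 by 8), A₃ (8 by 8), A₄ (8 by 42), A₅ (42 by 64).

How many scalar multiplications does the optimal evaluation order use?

39648

Adjacent pairs: A₁A₂ = 55·6·8 = 2640; A₂A₃ = 6·8·8 = 384; A₃A₄ = 8·8·42 = 2688; A₄A₅ = 8·42·64 = 21504.
Length 3: A₁..A₃: k=1: 0+384+55·6·8=3024; k=2: 2640+0+55·8·8=6160 → min 3024 | A₂..A₄: k=2: 0+2688+6·8·42=4704; k=3: 384+0+6·8·42=2400 → min 2400 | A₃..A₅: k=3: 0+21504+8·8·64=25600; k=4: 2688+0+8·42·64=24192 → min 24192.
Length 4: A₁..A₄: k=1: 0+2400+55·6·42=16260; k=2: 2640+2688+55·8·42=23808; k=3: 3024+0+55·8·42=21504 → min 16260 | A₂..A₅: k=2: 0+24192+6·8·64=27264; k=3: 384+21504+6·8·64=24960; k=4: 2400+0+6·42·64=18528 → min 18528.
Length 5: A₁..A₅: k=1: 0+18528+55·6·64=39648; k=2: 2640+24192+55·8·64=54992; k=3: 3024+21504+55·8·64=52688; k=4: 16260+0+55·42·64=164100 → min 39648.
Optimal order: (A₁ × (((A₂ × A₃) × A₄) × A₅)) with cost 39648.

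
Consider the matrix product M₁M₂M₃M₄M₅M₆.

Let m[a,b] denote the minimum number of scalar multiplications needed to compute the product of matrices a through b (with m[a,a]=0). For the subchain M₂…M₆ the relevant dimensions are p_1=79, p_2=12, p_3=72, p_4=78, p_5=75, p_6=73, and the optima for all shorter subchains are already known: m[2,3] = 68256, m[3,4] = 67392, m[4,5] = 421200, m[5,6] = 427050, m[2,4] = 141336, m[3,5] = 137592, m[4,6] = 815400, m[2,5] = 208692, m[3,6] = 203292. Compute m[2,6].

272496

m[2,6] = min over k∈[2,5] of m[2,k]+m[k+1,6]+p_{1}·p_k·p_{6}.
k=2: 0 + 203292 + 79·12·73 = 272496; k=3: 68256 + 815400 + 79·72·73 = 1298880; k=4: 141336 + 427050 + 79·78·73 = 1018212; k=5: 208692 + 0 + 79·75·73 = 641217.
Minimum: 272496 at k=2.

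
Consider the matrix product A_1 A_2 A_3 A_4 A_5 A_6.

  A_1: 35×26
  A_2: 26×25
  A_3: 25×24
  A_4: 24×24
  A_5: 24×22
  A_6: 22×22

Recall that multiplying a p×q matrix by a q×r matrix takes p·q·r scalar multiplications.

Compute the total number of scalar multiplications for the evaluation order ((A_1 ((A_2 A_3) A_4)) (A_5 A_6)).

82512

(A_2 A_3): 26×25 by 25×24 → 26×24, cost 26·25·24 = 15600
((A_2 A_3) A_4): 26×24 by 24×24 → 26×24, cost 26·24·24 = 14976; cumulative 30576
(A_1 ((A_2 A_3) A_4)): 35×26 by 26×24 → 35×24, cost 35·26·24 = 21840; cumulative 52416
(A_5 A_6): 24×22 by 22×22 → 24×22, cost 24·22·22 = 11616
((A_1 ((A_2 A_3) A_4)) (A_5 A_6)): 35×24 by 24×22 → 35×22, cost 35·24·22 = 18480; cumulative 82512
Total: 82512 scalar multiplications.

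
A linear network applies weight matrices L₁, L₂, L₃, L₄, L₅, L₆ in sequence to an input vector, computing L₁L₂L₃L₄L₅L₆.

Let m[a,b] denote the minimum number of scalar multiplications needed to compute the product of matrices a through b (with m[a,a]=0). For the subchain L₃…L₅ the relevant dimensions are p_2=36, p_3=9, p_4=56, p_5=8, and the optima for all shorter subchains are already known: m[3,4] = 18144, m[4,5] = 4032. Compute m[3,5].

6624

m[3,5] = min over k∈[3,4] of m[3,k]+m[k+1,5]+p_{2}·p_k·p_{5}.
k=3: 0 + 4032 + 36·9·8 = 6624; k=4: 18144 + 0 + 36·56·8 = 34272.
Minimum: 6624 at k=3.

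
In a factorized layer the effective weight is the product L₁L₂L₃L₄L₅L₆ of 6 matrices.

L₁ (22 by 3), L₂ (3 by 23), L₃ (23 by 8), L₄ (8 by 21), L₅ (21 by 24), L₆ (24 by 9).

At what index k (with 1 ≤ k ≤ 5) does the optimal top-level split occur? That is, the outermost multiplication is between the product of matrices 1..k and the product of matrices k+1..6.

1

Adjacent pairs: L₁L₂ = 22·3·23 = 1518; L₂L₃ = 3·23·8 = 552; L₃L₄ = 23·8·21 = 3864; L₄L₅ = 8·21·24 = 4032; L₅L₆ = 21·24·9 = 4536.
Length 3: L₁..L₃: k=1: 0+552+22·3·8=1080; k=2: 1518+0+22·23·8=5566 → min 1080 | L₂..L₄: k=2: 0+3864+3·23·21=5313; k=3: 552+0+3·8·21=1056 → min 1056 | L₃..L₅: k=3: 0+4032+23·8·24=8448; k=4: 3864+0+23·21·24=15456 → min 8448 | L₄..L₆: k=4: 0+4536+8·21·9=6048; k=5: 4032+0+8·24·9=5760 → min 5760.
Length 4: L₁..L₄: k=1: 0+1056+22·3·21=2442; k=2: 1518+3864+22·23·21=16008; k=3: 1080+0+22·8·21=4776 → min 2442 | L₂..L₅: k=2: 0+8448+3·23·24=10104; k=3: 552+4032+3·8·24=5160; k=4: 1056+0+3·21·24=2568 → min 2568 | L₃..L₆: k=3: 0+5760+23·8·9=7416; k=4: 3864+4536+23·21·9=12747; k=5: 8448+0+23·24·9=13416 → min 7416.
Length 5: L₁..L₅: k=1: 0+2568+22·3·24=4152; k=2: 1518+8448+22·23·24=22110; k=3: 1080+4032+22·8·24=9336; k=4: 2442+0+22·21·24=13530 → min 4152 | L₂..L₆: k=2: 0+7416+3·23·9=8037; k=3: 552+5760+3·8·9=6528; k=4: 1056+4536+3·21·9=6159; k=5: 2568+0+3·24·9=3216 → min 3216.
Top-level splits: k=1: (L₁..L₁)·(L₂..L₆) → 0+3216+22·3·9 = 3810; k=2: (L₁..L₂)·(L₃..L₆) → 1518+7416+22·23·9 = 13488; k=3: (L₁..L₃)·(L₄..L₆) → 1080+5760+22·8·9 = 8424; k=4: (L₁..L₄)·(L₅..L₆) → 2442+4536+22·21·9 = 11136; k=5: (L₁..L₅)·(L₆..L₆) → 4152+0+22·24·9 = 8904.
Best split is after L₁, i.e. k = 1.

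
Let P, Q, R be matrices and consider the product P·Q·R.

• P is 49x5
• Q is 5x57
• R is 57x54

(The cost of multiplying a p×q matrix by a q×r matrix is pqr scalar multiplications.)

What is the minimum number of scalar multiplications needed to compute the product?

Order (P·(Q·R)): (Q·R): 5×57 by 57×54 → 5×54, cost 5·57·54 = 15390; (P·(Q·R)): 49×5 by 5×54 → 49×54, cost 49·5·54 = 13230; cumulative 28620. Total 28620.
Order ((P·Q)·R): (P·Q): 49×5 by 5×57 → 49×57, cost 49·5·57 = 13965; ((P·Q)·R): 49×57 by 57×54 → 49×54, cost 49·57·54 = 150822; cumulative 164787. Total 164787.
Minimum: 28620.

28620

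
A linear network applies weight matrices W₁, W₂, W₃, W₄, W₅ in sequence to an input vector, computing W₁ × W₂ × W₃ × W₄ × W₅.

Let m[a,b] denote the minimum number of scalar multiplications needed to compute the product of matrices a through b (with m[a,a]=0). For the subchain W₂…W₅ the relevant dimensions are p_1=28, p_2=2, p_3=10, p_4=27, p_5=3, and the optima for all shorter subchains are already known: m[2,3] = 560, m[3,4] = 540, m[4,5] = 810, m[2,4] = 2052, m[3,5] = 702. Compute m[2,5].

m[2,5] = min over k∈[2,4] of m[2,k]+m[k+1,5]+p_{1}·p_k·p_{5}.
k=2: 0 + 702 + 28·2·3 = 870; k=3: 560 + 810 + 28·10·3 = 2210; k=4: 2052 + 0 + 28·27·3 = 4320.
Minimum: 870 at k=2.

870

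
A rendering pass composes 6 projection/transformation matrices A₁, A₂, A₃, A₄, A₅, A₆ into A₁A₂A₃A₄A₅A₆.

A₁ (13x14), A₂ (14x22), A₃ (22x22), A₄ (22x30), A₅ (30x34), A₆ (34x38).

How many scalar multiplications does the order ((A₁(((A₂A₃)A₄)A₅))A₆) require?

(A₂A₃): 14×22 by 22×22 → 14×22, cost 14·22·22 = 6776
((A₂A₃)A₄): 14×22 by 22×30 → 14×30, cost 14·22·30 = 9240; cumulative 16016
(((A₂A₃)A₄)A₅): 14×30 by 30×34 → 14×34, cost 14·30·34 = 14280; cumulative 30296
(A₁(((A₂A₃)A₄)A₅)): 13×14 by 14×34 → 13×34, cost 13·14·34 = 6188; cumulative 36484
((A₁(((A₂A₃)A₄)A₅))A₆): 13×34 by 34×38 → 13×38, cost 13·34·38 = 16796; cumulative 53280
Total: 53280 scalar multiplications.

53280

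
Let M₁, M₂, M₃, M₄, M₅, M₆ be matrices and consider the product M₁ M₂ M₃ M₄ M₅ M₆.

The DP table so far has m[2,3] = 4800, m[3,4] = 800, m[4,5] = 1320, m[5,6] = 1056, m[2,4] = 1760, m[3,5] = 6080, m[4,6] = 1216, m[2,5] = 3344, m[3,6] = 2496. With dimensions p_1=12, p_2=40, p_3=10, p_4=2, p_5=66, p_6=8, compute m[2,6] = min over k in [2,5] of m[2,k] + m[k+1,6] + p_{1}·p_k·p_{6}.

3008

m[2,6] = min over k∈[2,5] of m[2,k]+m[k+1,6]+p_{1}·p_k·p_{6}.
k=2: 0 + 2496 + 12·40·8 = 6336; k=3: 4800 + 1216 + 12·10·8 = 6976; k=4: 1760 + 1056 + 12·2·8 = 3008; k=5: 3344 + 0 + 12·66·8 = 9680.
Minimum: 3008 at k=4.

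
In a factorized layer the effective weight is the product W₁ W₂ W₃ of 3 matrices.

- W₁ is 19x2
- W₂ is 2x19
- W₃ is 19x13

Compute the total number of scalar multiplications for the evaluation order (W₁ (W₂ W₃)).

988

(W₂ W₃): 2×19 by 19×13 → 2×13, cost 2·19·13 = 494
(W₁ (W₂ W₃)): 19×2 by 2×13 → 19×13, cost 19·2·13 = 494; cumulative 988
Total: 988 scalar multiplications.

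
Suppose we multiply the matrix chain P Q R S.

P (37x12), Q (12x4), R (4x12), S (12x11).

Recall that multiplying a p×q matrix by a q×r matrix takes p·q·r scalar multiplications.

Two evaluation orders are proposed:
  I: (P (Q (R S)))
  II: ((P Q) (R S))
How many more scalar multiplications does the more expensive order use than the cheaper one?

2008

Order I = (P (Q (R S))): (R S): 4×12 by 12×11 → 4×11, cost 4·12·11 = 528; (Q (R S)): 12×4 by 4×11 → 12×11, cost 12·4·11 = 528; cumulative 1056; (P (Q (R S))): 37×12 by 12×11 → 37×11, cost 37·12·11 = 4884; cumulative 5940. Total 5940.
Order II = ((P Q) (R S)): (P Q): 37×12 by 12×4 → 37×4, cost 37·12·4 = 1776; (R S): 4×12 by 12×11 → 4×11, cost 4·12·11 = 528; ((P Q) (R S)): 37×4 by 4×11 → 37×11, cost 37·4·11 = 1628; cumulative 3932. Total 3932.
Difference: |5940 − 3932| = 2008.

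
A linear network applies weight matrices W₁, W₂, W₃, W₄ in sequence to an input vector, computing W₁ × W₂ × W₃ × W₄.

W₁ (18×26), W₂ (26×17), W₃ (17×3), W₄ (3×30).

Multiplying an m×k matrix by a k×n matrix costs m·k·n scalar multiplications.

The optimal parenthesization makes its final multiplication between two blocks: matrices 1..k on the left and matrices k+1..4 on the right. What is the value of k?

Adjacent pairs: W₁W₂ = 18·26·17 = 7956; W₂W₃ = 26·17·3 = 1326; W₃W₄ = 17·3·30 = 1530.
Length 3: W₁..W₃: k=1: 0+1326+18·26·3=2730; k=2: 7956+0+18·17·3=8874 → min 2730 | W₂..W₄: k=2: 0+1530+26·17·30=14790; k=3: 1326+0+26·3·30=3666 → min 3666.
Top-level splits: k=1: (W₁..W₁)·(W₂..W₄) → 0+3666+18·26·30 = 17706; k=2: (W₁..W₂)·(W₃..W₄) → 7956+1530+18·17·30 = 18666; k=3: (W₁..W₃)·(W₄..W₄) → 2730+0+18·3·30 = 4350.
Best split is after W₃, i.e. k = 3.

3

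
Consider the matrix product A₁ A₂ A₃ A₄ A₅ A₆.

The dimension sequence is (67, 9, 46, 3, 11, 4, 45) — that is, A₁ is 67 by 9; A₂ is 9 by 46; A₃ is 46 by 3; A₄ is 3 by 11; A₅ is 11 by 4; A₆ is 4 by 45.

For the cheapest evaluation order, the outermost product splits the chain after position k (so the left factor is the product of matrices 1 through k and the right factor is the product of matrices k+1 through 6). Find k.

3

Adjacent pairs: A₁A₂ = 67·9·46 = 27738; A₂A₃ = 9·46·3 = 1242; A₃A₄ = 46·3·11 = 1518; A₄A₅ = 3·11·4 = 132; A₅A₆ = 11·4·45 = 1980.
Length 3: A₁..A₃: k=1: 0+1242+67·9·3=3051; k=2: 27738+0+67·46·3=36984 → min 3051 | A₂..A₄: k=2: 0+1518+9·46·11=6072; k=3: 1242+0+9·3·11=1539 → min 1539 | A₃..A₅: k=3: 0+132+46·3·4=684; k=4: 1518+0+46·11·4=3542 → min 684 | A₄..A₆: k=4: 0+1980+3·11·45=3465; k=5: 132+0+3·4·45=672 → min 672.
Length 4: A₁..A₄: k=1: 0+1539+67·9·11=8172; k=2: 27738+1518+67·46·11=63158; k=3: 3051+0+67·3·11=5262 → min 5262 | A₂..A₅: k=2: 0+684+9·46·4=2340; k=3: 1242+132+9·3·4=1482; k=4: 1539+0+9·11·4=1935 → min 1482 | A₃..A₆: k=3: 0+672+46·3·45=6882; k=4: 1518+1980+46·11·45=26268; k=5: 684+0+46·4·45=8964 → min 6882.
Length 5: A₁..A₅: k=1: 0+1482+67·9·4=3894; k=2: 27738+684+67·46·4=40750; k=3: 3051+132+67·3·4=3987; k=4: 5262+0+67·11·4=8210 → min 3894 | A₂..A₆: k=2: 0+6882+9·46·45=25512; k=3: 1242+672+9·3·45=3129; k=4: 1539+1980+9·11·45=7974; k=5: 1482+0+9·4·45=3102 → min 3102.
Top-level splits: k=1: (A₁..A₁)·(A₂..A₆) → 0+3102+67·9·45 = 30237; k=2: (A₁..A₂)·(A₃..A₆) → 27738+6882+67·46·45 = 173310; k=3: (A₁..A₃)·(A₄..A₆) → 3051+672+67·3·45 = 12768; k=4: (A₁..A₄)·(A₅..A₆) → 5262+1980+67·11·45 = 40407; k=5: (A₁..A₅)·(A₆..A₆) → 3894+0+67·4·45 = 15954.
Best split is after A₃, i.e. k = 3.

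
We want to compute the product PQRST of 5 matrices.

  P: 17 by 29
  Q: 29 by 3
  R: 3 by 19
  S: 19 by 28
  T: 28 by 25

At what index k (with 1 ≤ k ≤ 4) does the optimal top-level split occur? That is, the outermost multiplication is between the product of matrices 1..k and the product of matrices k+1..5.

2

Adjacent pairs: PQ = 17·29·3 = 1479; QR = 29·3·19 = 1653; RS = 3·19·28 = 1596; ST = 19·28·25 = 13300.
Length 3: P..R: k=1: 0+1653+17·29·19=11020; k=2: 1479+0+17·3·19=2448 → min 2448 | Q..S: k=2: 0+1596+29·3·28=4032; k=3: 1653+0+29·19·28=17081 → min 4032 | R..T: k=3: 0+13300+3·19·25=14725; k=4: 1596+0+3·28·25=3696 → min 3696.
Length 4: P..S: k=1: 0+4032+17·29·28=17836; k=2: 1479+1596+17·3·28=4503; k=3: 2448+0+17·19·28=11492 → min 4503 | Q..T: k=2: 0+3696+29·3·25=5871; k=3: 1653+13300+29·19·25=28728; k=4: 4032+0+29·28·25=24332 → min 5871.
Top-level splits: k=1: (P..P)·(Q..T) → 0+5871+17·29·25 = 18196; k=2: (P..Q)·(R..T) → 1479+3696+17·3·25 = 6450; k=3: (P..R)·(S..T) → 2448+13300+17·19·25 = 23823; k=4: (P..S)·(T..T) → 4503+0+17·28·25 = 16403.
Best split is after Q, i.e. k = 2.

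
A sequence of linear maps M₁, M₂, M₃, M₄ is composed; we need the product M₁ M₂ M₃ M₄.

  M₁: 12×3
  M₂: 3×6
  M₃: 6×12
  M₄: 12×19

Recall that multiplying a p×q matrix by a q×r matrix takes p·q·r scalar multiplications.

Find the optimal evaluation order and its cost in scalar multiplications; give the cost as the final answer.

1584

Adjacent pairs: M₁M₂ = 12·3·6 = 216; M₂M₃ = 3·6·12 = 216; M₃M₄ = 6·12·19 = 1368.
Length 3: M₁..M₃: k=1: 0+216+12·3·12=648; k=2: 216+0+12·6·12=1080 → min 648 | M₂..M₄: k=2: 0+1368+3·6·19=1710; k=3: 216+0+3·12·19=900 → min 900.
Length 4: M₁..M₄: k=1: 0+900+12·3·19=1584; k=2: 216+1368+12·6·19=2952; k=3: 648+0+12·12·19=3384 → min 1584.
Optimal parenthesization: (M₁ ((M₂ M₃) M₄)) with cost 1584.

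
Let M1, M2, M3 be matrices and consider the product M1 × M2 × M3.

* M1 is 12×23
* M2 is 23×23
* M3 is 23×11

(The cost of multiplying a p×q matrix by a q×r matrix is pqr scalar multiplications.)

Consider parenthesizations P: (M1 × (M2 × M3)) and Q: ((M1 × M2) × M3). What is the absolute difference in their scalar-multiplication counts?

529

Order P = (M1 × (M2 × M3)): (M2 × M3): 23×23 by 23×11 → 23×11, cost 23·23·11 = 5819; (M1 × (M2 × M3)): 12×23 by 23×11 → 12×11, cost 12·23·11 = 3036; cumulative 8855. Total 8855.
Order Q = ((M1 × M2) × M3): (M1 × M2): 12×23 by 23×23 → 12×23, cost 12·23·23 = 6348; ((M1 × M2) × M3): 12×23 by 23×11 → 12×11, cost 12·23·11 = 3036; cumulative 9384. Total 9384.
Difference: |8855 − 9384| = 529.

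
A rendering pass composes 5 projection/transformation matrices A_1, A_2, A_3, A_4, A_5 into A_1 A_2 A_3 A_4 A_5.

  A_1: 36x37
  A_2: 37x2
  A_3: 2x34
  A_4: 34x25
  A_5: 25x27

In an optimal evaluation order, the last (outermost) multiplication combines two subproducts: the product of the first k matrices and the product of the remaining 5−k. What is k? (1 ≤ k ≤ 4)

Adjacent pairs: A_1A_2 = 36·37·2 = 2664; A_2A_3 = 37·2·34 = 2516; A_3A_4 = 2·34·25 = 1700; A_4A_5 = 34·25·27 = 22950.
Length 3: A_1..A_3: k=1: 0+2516+36·37·34=47804; k=2: 2664+0+36·2·34=5112 → min 5112 | A_2..A_4: k=2: 0+1700+37·2·25=3550; k=3: 2516+0+37·34·25=33966 → min 3550 | A_3..A_5: k=3: 0+22950+2·34·27=24786; k=4: 1700+0+2·25·27=3050 → min 3050.
Length 4: A_1..A_4: k=1: 0+3550+36·37·25=36850; k=2: 2664+1700+36·2·25=6164; k=3: 5112+0+36·34·25=35712 → min 6164 | A_2..A_5: k=2: 0+3050+37·2·27=5048; k=3: 2516+22950+37·34·27=59432; k=4: 3550+0+37·25·27=28525 → min 5048.
Top-level splits: k=1: (A_1..A_1)·(A_2..A_5) → 0+5048+36·37·27 = 41012; k=2: (A_1..A_2)·(A_3..A_5) → 2664+3050+36·2·27 = 7658; k=3: (A_1..A_3)·(A_4..A_5) → 5112+22950+36·34·27 = 61110; k=4: (A_1..A_4)·(A_5..A_5) → 6164+0+36·25·27 = 30464.
Best split is after A_2, i.e. k = 2.

2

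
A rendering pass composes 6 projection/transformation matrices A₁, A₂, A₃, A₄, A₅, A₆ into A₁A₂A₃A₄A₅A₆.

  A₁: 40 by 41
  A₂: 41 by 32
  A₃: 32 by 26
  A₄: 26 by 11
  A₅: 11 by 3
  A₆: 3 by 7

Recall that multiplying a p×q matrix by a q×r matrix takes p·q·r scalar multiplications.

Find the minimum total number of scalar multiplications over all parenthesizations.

Adjacent pairs: A₁A₂ = 40·41·32 = 52480; A₂A₃ = 41·32·26 = 34112; A₃A₄ = 32·26·11 = 9152; A₄A₅ = 26·11·3 = 858; A₅A₆ = 11·3·7 = 231.
Length 3: A₁..A₃: k=1: 0+34112+40·41·26=76752; k=2: 52480+0+40·32·26=85760 → min 76752 | A₂..A₄: k=2: 0+9152+41·32·11=23584; k=3: 34112+0+41·26·11=45838 → min 23584 | A₃..A₅: k=3: 0+858+32·26·3=3354; k=4: 9152+0+32·11·3=10208 → min 3354 | A₄..A₆: k=4: 0+231+26·11·7=2233; k=5: 858+0+26·3·7=1404 → min 1404.
Length 4: A₁..A₄: k=1: 0+23584+40·41·11=41624; k=2: 52480+9152+40·32·11=75712; k=3: 76752+0+40·26·11=88192 → min 41624 | A₂..A₅: k=2: 0+3354+41·32·3=7290; k=3: 34112+858+41·26·3=38168; k=4: 23584+0+41·11·3=24937 → min 7290 | A₃..A₆: k=3: 0+1404+32·26·7=7228; k=4: 9152+231+32·11·7=11847; k=5: 3354+0+32·3·7=4026 → min 4026.
Length 5: A₁..A₅: k=1: 0+7290+40·41·3=12210; k=2: 52480+3354+40·32·3=59674; k=3: 76752+858+40·26·3=80730; k=4: 41624+0+40·11·3=42944 → min 12210 | A₂..A₆: k=2: 0+4026+41·32·7=13210; k=3: 34112+1404+41·26·7=42978; k=4: 23584+231+41·11·7=26972; k=5: 7290+0+41·3·7=8151 → min 8151.
Length 6: A₁..A₆: k=1: 0+8151+40·41·7=19631; k=2: 52480+4026+40·32·7=65466; k=3: 76752+1404+40·26·7=85436; k=4: 41624+231+40·11·7=44935; k=5: 12210+0+40·3·7=13050 → min 13050.
Optimal order: ((A₁(A₂(A₃(A₄A₅))))A₆) with cost 13050.

13050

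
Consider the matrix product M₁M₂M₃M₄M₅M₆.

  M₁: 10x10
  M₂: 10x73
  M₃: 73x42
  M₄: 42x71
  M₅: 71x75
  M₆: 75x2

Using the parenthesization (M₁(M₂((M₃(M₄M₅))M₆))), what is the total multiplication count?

(M₄M₅): 42×71 by 71×75 → 42×75, cost 42·71·75 = 223650
(M₃(M₄M₅)): 73×42 by 42×75 → 73×75, cost 73·42·75 = 229950; cumulative 453600
((M₃(M₄M₅))M₆): 73×75 by 75×2 → 73×2, cost 73·75·2 = 10950; cumulative 464550
(M₂((M₃(M₄M₅))M₆)): 10×73 by 73×2 → 10×2, cost 10·73·2 = 1460; cumulative 466010
(M₁(M₂((M₃(M₄M₅))M₆))): 10×10 by 10×2 → 10×2, cost 10·10·2 = 200; cumulative 466210
Total: 466210 scalar multiplications.

466210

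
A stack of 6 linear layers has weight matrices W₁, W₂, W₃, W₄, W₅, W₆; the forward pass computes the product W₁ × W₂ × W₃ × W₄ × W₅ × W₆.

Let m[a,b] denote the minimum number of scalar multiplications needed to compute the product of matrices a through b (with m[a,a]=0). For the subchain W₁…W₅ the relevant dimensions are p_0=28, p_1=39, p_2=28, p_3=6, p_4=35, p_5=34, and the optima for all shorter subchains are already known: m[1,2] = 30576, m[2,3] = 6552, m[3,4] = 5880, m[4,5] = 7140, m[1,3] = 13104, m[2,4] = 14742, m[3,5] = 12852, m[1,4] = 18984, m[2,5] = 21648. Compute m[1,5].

25956

m[1,5] = min over k∈[1,4] of m[1,k]+m[k+1,5]+p_{0}·p_k·p_{5}.
k=1: 0 + 21648 + 28·39·34 = 58776; k=2: 30576 + 12852 + 28·28·34 = 70084; k=3: 13104 + 7140 + 28·6·34 = 25956; k=4: 18984 + 0 + 28·35·34 = 52304.
Minimum: 25956 at k=3.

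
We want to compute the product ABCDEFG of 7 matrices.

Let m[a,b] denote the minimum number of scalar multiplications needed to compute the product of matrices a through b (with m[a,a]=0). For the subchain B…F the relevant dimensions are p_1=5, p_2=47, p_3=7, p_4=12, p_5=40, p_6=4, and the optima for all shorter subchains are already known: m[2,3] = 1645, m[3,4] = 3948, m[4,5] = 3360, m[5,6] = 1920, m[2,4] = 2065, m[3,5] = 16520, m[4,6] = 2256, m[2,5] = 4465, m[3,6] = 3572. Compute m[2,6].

4041

m[2,6] = min over k∈[2,5] of m[2,k]+m[k+1,6]+p_{1}·p_k·p_{6}.
k=2: 0 + 3572 + 5·47·4 = 4512; k=3: 1645 + 2256 + 5·7·4 = 4041; k=4: 2065 + 1920 + 5·12·4 = 4225; k=5: 4465 + 0 + 5·40·4 = 5265.
Minimum: 4041 at k=3.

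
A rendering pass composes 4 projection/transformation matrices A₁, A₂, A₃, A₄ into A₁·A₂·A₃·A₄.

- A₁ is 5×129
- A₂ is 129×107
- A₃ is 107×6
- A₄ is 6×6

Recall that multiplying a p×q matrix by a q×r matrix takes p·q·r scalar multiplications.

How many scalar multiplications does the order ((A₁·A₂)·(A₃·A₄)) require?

(A₁·A₂): 5×129 by 129×107 → 5×107, cost 5·129·107 = 69015
(A₃·A₄): 107×6 by 6×6 → 107×6, cost 107·6·6 = 3852
((A₁·A₂)·(A₃·A₄)): 5×107 by 107×6 → 5×6, cost 5·107·6 = 3210; cumulative 76077
Total: 76077 scalar multiplications.

76077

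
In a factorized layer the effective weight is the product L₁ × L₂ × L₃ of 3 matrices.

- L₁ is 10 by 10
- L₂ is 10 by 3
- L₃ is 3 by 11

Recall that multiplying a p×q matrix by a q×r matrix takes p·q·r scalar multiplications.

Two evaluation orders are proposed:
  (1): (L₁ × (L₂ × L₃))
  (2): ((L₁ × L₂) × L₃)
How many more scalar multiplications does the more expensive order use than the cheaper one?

Order (1) = (L₁ × (L₂ × L₃)): (L₂ × L₃): 10×3 by 3×11 → 10×11, cost 10·3·11 = 330; (L₁ × (L₂ × L₃)): 10×10 by 10×11 → 10×11, cost 10·10·11 = 1100; cumulative 1430. Total 1430.
Order (2) = ((L₁ × L₂) × L₃): (L₁ × L₂): 10×10 by 10×3 → 10×3, cost 10·10·3 = 300; ((L₁ × L₂) × L₃): 10×3 by 3×11 → 10×11, cost 10·3·11 = 330; cumulative 630. Total 630.
Difference: |1430 − 630| = 800.

800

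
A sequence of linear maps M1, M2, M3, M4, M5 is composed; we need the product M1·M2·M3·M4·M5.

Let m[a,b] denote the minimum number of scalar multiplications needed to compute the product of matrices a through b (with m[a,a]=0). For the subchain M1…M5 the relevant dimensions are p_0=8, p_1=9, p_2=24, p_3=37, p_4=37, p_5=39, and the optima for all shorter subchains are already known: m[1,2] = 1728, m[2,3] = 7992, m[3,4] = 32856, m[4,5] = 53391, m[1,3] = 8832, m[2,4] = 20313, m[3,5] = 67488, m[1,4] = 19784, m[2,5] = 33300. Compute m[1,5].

31328

m[1,5] = min over k∈[1,4] of m[1,k]+m[k+1,5]+p_{0}·p_k·p_{5}.
k=1: 0 + 33300 + 8·9·39 = 36108; k=2: 1728 + 67488 + 8·24·39 = 76704; k=3: 8832 + 53391 + 8·37·39 = 73767; k=4: 19784 + 0 + 8·37·39 = 31328.
Minimum: 31328 at k=4.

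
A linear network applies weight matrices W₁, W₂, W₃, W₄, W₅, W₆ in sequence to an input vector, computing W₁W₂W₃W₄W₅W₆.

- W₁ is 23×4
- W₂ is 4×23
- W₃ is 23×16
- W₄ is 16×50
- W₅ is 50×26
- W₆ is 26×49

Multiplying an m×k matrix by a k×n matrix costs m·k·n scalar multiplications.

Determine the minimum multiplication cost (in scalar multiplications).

Adjacent pairs: W₁W₂ = 23·4·23 = 2116; W₂W₃ = 4·23·16 = 1472; W₃W₄ = 23·16·50 = 18400; W₄W₅ = 16·50·26 = 20800; W₅W₆ = 50·26·49 = 63700.
Length 3: W₁..W₃: k=1: 0+1472+23·4·16=2944; k=2: 2116+0+23·23·16=10580 → min 2944 | W₂..W₄: k=2: 0+18400+4·23·50=23000; k=3: 1472+0+4·16·50=4672 → min 4672 | W₃..W₅: k=3: 0+20800+23·16·26=30368; k=4: 18400+0+23·50·26=48300 → min 30368 | W₄..W₆: k=4: 0+63700+16·50·49=102900; k=5: 20800+0+16·26·49=41184 → min 41184.
Length 4: W₁..W₄: k=1: 0+4672+23·4·50=9272; k=2: 2116+18400+23·23·50=46966; k=3: 2944+0+23·16·50=21344 → min 9272 | W₂..W₅: k=2: 0+30368+4·23·26=32760; k=3: 1472+20800+4·16·26=23936; k=4: 4672+0+4·50·26=9872 → min 9872 | W₃..W₆: k=3: 0+41184+23·16·49=59216; k=4: 18400+63700+23·50·49=138450; k=5: 30368+0+23·26·49=59670 → min 59216.
Length 5: W₁..W₅: k=1: 0+9872+23·4·26=12264; k=2: 2116+30368+23·23·26=46238; k=3: 2944+20800+23·16·26=33312; k=4: 9272+0+23·50·26=39172 → min 12264 | W₂..W₆: k=2: 0+59216+4·23·49=63724; k=3: 1472+41184+4·16·49=45792; k=4: 4672+63700+4·50·49=78172; k=5: 9872+0+4·26·49=14968 → min 14968.
Length 6: W₁..W₆: k=1: 0+14968+23·4·49=19476; k=2: 2116+59216+23·23·49=87253; k=3: 2944+41184+23·16·49=62160; k=4: 9272+63700+23·50·49=129322; k=5: 12264+0+23·26·49=41566 → min 19476.
Optimal order: (W₁((((W₂W₃)W₄)W₅)W₆)) with cost 19476.

19476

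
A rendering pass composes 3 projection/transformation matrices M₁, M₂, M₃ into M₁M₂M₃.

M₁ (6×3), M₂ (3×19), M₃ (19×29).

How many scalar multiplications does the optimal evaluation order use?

2175

Order (M₁(M₂M₃)): (M₂M₃): 3×19 by 19×29 → 3×29, cost 3·19·29 = 1653; (M₁(M₂M₃)): 6×3 by 3×29 → 6×29, cost 6·3·29 = 522; cumulative 2175. Total 2175.
Order ((M₁M₂)M₃): (M₁M₂): 6×3 by 3×19 → 6×19, cost 6·3·19 = 342; ((M₁M₂)M₃): 6×19 by 19×29 → 6×29, cost 6·19·29 = 3306; cumulative 3648. Total 3648.
Minimum: 2175.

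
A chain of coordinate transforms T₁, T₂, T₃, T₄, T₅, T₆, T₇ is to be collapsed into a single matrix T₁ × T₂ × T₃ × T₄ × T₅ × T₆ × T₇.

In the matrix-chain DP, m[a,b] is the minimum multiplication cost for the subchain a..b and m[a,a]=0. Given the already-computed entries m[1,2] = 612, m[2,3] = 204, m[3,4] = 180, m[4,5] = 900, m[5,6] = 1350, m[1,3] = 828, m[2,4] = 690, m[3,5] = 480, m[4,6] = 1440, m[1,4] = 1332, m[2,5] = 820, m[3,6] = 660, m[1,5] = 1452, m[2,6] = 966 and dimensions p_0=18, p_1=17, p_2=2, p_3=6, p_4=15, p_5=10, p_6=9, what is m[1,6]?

m[1,6] = min over k∈[1,5] of m[1,k]+m[k+1,6]+p_{0}·p_k·p_{6}.
k=1: 0 + 966 + 18·17·9 = 3720; k=2: 612 + 660 + 18·2·9 = 1596; k=3: 828 + 1440 + 18·6·9 = 3240; k=4: 1332 + 1350 + 18·15·9 = 5112; k=5: 1452 + 0 + 18·10·9 = 3072.
Minimum: 1596 at k=2.

1596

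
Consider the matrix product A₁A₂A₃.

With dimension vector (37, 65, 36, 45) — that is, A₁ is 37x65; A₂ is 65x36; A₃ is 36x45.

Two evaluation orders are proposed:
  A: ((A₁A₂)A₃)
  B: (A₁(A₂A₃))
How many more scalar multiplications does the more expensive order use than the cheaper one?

Order A = ((A₁A₂)A₃): (A₁A₂): 37×65 by 65×36 → 37×36, cost 37·65·36 = 86580; ((A₁A₂)A₃): 37×36 by 36×45 → 37×45, cost 37·36·45 = 59940; cumulative 146520. Total 146520.
Order B = (A₁(A₂A₃)): (A₂A₃): 65×36 by 36×45 → 65×45, cost 65·36·45 = 105300; (A₁(A₂A₃)): 37×65 by 65×45 → 37×45, cost 37·65·45 = 108225; cumulative 213525. Total 213525.
Difference: |146520 − 213525| = 67005.

67005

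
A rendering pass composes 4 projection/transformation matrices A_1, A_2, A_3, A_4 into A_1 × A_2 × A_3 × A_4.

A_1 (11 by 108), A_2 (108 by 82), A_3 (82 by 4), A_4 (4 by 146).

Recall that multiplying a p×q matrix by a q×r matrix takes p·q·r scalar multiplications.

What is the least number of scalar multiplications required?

Adjacent pairs: A_1A_2 = 11·108·82 = 97416; A_2A_3 = 108·82·4 = 35424; A_3A_4 = 82·4·146 = 47888.
Length 3: A_1..A_3: k=1: 0+35424+11·108·4=40176; k=2: 97416+0+11·82·4=101024 → min 40176 | A_2..A_4: k=2: 0+47888+108·82·146=1340864; k=3: 35424+0+108·4·146=98496 → min 98496.
Length 4: A_1..A_4: k=1: 0+98496+11·108·146=271944; k=2: 97416+47888+11·82·146=276996; k=3: 40176+0+11·4·146=46600 → min 46600.
Optimal order: ((A_1 × (A_2 × A_3)) × A_4) with cost 46600.

46600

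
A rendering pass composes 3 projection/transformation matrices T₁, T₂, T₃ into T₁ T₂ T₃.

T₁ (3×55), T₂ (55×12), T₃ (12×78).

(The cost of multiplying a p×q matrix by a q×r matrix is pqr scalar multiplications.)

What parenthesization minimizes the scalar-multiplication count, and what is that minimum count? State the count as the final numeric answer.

(T₁ (T₂ T₃)): cost 64350.
((T₁ T₂) T₃): cost 4788.
Optimal: ((T₁ T₂) T₃) with cost 4788.

4788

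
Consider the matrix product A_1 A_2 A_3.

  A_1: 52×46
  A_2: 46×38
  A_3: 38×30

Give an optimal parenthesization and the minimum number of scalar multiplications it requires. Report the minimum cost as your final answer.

(A_1 (A_2 A_3)): cost 124200.
((A_1 A_2) A_3): cost 150176.
Optimal: (A_1 (A_2 A_3)) with cost 124200.

124200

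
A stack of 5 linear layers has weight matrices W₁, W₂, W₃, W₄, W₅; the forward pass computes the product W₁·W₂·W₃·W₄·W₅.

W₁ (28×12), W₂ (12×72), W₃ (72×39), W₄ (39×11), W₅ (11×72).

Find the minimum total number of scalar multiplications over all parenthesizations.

64716

Adjacent pairs: W₁W₂ = 28·12·72 = 24192; W₂W₃ = 12·72·39 = 33696; W₃W₄ = 72·39·11 = 30888; W₄W₅ = 39·11·72 = 30888.
Length 3: W₁..W₃: k=1: 0+33696+28·12·39=46800; k=2: 24192+0+28·72·39=102816 → min 46800 | W₂..W₄: k=2: 0+30888+12·72·11=40392; k=3: 33696+0+12·39·11=38844 → min 38844 | W₃..W₅: k=3: 0+30888+72·39·72=233064; k=4: 30888+0+72·11·72=87912 → min 87912.
Length 4: W₁..W₄: k=1: 0+38844+28·12·11=42540; k=2: 24192+30888+28·72·11=77256; k=3: 46800+0+28·39·11=58812 → min 42540 | W₂..W₅: k=2: 0+87912+12·72·72=150120; k=3: 33696+30888+12·39·72=98280; k=4: 38844+0+12·11·72=48348 → min 48348.
Length 5: W₁..W₅: k=1: 0+48348+28·12·72=72540; k=2: 24192+87912+28·72·72=257256; k=3: 46800+30888+28·39·72=156312; k=4: 42540+0+28·11·72=64716 → min 64716.
Optimal order: ((W₁·((W₂·W₃)·W₄))·W₅) with cost 64716.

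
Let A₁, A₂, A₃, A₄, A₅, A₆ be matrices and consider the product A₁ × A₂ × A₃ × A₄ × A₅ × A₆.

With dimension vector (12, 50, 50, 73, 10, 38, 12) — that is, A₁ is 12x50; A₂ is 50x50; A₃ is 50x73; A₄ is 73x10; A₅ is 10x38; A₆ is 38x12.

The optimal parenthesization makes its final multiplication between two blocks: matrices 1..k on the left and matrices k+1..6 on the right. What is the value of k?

4

Adjacent pairs: A₁A₂ = 12·50·50 = 30000; A₂A₃ = 50·50·73 = 182500; A₃A₄ = 50·73·10 = 36500; A₄A₅ = 73·10·38 = 27740; A₅A₆ = 10·38·12 = 4560.
Length 3: A₁..A₃: k=1: 0+182500+12·50·73=226300; k=2: 30000+0+12·50·73=73800 → min 73800 | A₂..A₄: k=2: 0+36500+50·50·10=61500; k=3: 182500+0+50·73·10=219000 → min 61500 | A₃..A₅: k=3: 0+27740+50·73·38=166440; k=4: 36500+0+50·10·38=55500 → min 55500 | A₄..A₆: k=4: 0+4560+73·10·12=13320; k=5: 27740+0+73·38·12=61028 → min 13320.
Length 4: A₁..A₄: k=1: 0+61500+12·50·10=67500; k=2: 30000+36500+12·50·10=72500; k=3: 73800+0+12·73·10=82560 → min 67500 | A₂..A₅: k=2: 0+55500+50·50·38=150500; k=3: 182500+27740+50·73·38=348940; k=4: 61500+0+50·10·38=80500 → min 80500 | A₃..A₆: k=3: 0+13320+50·73·12=57120; k=4: 36500+4560+50·10·12=47060; k=5: 55500+0+50·38·12=78300 → min 47060.
Length 5: A₁..A₅: k=1: 0+80500+12·50·38=103300; k=2: 30000+55500+12·50·38=108300; k=3: 73800+27740+12·73·38=134828; k=4: 67500+0+12·10·38=72060 → min 72060 | A₂..A₆: k=2: 0+47060+50·50·12=77060; k=3: 182500+13320+50·73·12=239620; k=4: 61500+4560+50·10·12=72060; k=5: 80500+0+50·38·12=103300 → min 72060.
Top-level splits: k=1: (A₁..A₁)·(A₂..A₆) → 0+72060+12·50·12 = 79260; k=2: (A₁..A₂)·(A₃..A₆) → 30000+47060+12·50·12 = 84260; k=3: (A₁..A₃)·(A₄..A₆) → 73800+13320+12·73·12 = 97632; k=4: (A₁..A₄)·(A₅..A₆) → 67500+4560+12·10·12 = 73500; k=5: (A₁..A₅)·(A₆..A₆) → 72060+0+12·38·12 = 77532.
Best split is after A₄, i.e. k = 4.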